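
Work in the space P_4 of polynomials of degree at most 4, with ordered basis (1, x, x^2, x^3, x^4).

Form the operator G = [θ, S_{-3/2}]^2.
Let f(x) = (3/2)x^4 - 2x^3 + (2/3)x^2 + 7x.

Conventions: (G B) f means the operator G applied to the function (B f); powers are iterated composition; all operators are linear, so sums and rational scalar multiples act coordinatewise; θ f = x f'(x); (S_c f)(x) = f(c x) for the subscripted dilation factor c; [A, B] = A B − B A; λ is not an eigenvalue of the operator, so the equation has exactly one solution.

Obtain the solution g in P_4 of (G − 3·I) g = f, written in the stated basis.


the image equals g(x) = -(1/2)x^4 + (2/3)x^3 - (2/9)x^2 - (7/3)x

write g with unknown coordinates in the stated basis and equate coefficients in (G − 3·I) g = f
solving from the highest basis element down gives g = -(1/2)x^4 + (2/3)x^3 - (2/9)x^2 - (7/3)x
check: G g = 0
so G g − 3·g = (3/2)x^4 - 2x^3 + (2/3)x^2 + 7x = f ✓


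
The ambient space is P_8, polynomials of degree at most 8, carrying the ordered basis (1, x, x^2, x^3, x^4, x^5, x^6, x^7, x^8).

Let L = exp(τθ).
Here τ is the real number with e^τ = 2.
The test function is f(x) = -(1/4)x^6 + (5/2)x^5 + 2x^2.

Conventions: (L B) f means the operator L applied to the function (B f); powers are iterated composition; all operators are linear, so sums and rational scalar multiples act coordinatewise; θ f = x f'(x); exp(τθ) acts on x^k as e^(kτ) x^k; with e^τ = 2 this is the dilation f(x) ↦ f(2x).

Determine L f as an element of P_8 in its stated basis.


exp(τθ) x^k = e^(kτ) x^k; with e^τ = 2 this sends x^k to 2^k x^k
x^2 ↦ 4 x^2
x^5 ↦ 32 x^5
x^6 ↦ 64 x^6
applying this coordinatewise to f: exp(τθ) f = -16x^6 + 80x^5 + 8x^2

the result is g(x) = -16x^6 + 80x^5 + 8x^2


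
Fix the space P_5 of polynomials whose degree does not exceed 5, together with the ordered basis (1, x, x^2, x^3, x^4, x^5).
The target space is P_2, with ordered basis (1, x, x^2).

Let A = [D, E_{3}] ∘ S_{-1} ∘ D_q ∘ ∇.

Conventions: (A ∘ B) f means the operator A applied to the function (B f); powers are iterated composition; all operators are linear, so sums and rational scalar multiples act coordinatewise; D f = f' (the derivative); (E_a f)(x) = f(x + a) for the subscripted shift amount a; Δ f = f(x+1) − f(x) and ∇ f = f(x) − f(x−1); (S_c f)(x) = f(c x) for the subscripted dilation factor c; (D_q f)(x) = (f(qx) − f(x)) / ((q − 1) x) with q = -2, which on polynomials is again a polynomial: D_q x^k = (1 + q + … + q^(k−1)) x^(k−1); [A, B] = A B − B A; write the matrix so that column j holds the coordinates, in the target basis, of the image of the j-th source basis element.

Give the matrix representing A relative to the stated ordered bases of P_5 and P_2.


the matrix is [[0, 0, 0, 0, 0, 0]; [0, 0, 0, 0, 0, 0]; [0, 0, 0, 0, 0, 0]] (rows listed top to bottom)

image of 1: 0
image of x: 0
image of x^2: 0
image of x^3: 0
image of x^4: 0
image of x^5: 0
each image's coordinates form column j of the matrix


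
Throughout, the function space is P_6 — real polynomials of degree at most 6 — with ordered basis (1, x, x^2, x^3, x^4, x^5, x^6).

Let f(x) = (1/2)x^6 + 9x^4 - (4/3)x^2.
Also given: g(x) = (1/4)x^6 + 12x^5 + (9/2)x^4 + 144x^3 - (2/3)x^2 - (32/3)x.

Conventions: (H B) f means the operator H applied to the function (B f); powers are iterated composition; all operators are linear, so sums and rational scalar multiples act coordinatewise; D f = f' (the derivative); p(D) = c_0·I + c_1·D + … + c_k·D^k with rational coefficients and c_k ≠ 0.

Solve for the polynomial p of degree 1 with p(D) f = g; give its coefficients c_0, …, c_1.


p(D) = (1/2)·I + 4·D, i.e. c_0 = 1/2, c_1 = 4

D^0 f = (1/2)x^6 + 9x^4 - (4/3)x^2
D^1 f = 3x^5 + 36x^3 - (8/3)x
matching coefficients of g against c_0 f + c_1 Df + … from the top degree down determines the c_i
solution: c_0 = 1/2, c_1 = 4


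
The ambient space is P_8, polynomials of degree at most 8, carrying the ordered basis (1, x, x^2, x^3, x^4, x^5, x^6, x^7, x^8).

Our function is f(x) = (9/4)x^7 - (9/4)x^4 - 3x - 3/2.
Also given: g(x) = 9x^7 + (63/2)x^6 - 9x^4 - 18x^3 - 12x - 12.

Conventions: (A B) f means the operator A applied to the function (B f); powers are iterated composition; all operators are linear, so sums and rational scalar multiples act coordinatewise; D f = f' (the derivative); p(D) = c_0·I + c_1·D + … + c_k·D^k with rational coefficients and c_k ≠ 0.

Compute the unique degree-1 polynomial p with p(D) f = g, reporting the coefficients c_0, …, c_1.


c_0 = 4, c_1 = 2

D^0 f = (9/4)x^7 - (9/4)x^4 - 3x - 3/2
D^1 f = (63/4)x^6 - 9x^3 - 3
matching coefficients of g against c_0 f + c_1 Df + … from the top degree down determines the c_i
solution: c_0 = 4, c_1 = 2


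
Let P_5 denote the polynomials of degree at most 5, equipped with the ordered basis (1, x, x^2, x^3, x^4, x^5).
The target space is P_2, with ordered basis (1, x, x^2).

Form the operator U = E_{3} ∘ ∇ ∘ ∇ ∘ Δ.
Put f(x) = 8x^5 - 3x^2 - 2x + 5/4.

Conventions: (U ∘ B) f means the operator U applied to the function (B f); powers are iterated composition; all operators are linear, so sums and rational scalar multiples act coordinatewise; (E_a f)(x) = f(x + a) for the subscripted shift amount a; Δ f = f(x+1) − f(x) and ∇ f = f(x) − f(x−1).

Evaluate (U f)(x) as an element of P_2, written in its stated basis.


the result is g(x) = 480x^2 + 2400x + 3120

Δ f = 40x^4 + 80x^3 + 80x^2 + 34x + 3
∇ Δ f = 160x^3 + 80x - 6
∇ ∇ Δ f = 480x^2 - 480x + 240
E_{3} (∇ ∘ ∇ ∘ Δ) f = 480x^2 + 2400x + 3120


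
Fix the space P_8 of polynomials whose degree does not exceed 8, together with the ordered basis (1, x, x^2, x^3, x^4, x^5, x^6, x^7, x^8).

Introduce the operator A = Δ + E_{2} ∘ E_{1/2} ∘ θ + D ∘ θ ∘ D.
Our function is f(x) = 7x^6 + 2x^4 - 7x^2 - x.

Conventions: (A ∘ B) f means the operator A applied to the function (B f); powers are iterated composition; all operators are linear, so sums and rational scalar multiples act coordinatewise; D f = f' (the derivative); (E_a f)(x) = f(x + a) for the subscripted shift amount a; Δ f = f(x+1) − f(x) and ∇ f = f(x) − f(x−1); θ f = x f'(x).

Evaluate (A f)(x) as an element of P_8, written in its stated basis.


g(x) = 42x^6 + 672x^5 + (10201/2)x^4 + 13353x^3 + (200675/8)x^2 + (200595/8)x + 334829/32

Δ f = 42x^5 + 105x^4 + 148x^3 + 117x^2 + 36x + 1
θ f = 42x^6 + 8x^4 - 14x^2 - x
E_{1/2} θ f = 42x^6 + 126x^5 + (331/2)x^4 + 121x^3 + (299/8)x^2 - (25/8)x - 91/32
E_{2} E_{1/2} θ f = 42x^6 + 630x^5 + (7891/2)x^4 + 13205x^3 + (199163/8)x^2 + (200307/8)x + 335245/32
D f = 42x^5 + 8x^3 - 14x - 1
θ D f = 210x^5 + 24x^3 - 14x
D θ D f = 1050x^4 + 72x^2 - 14
(Δ + E_{2} ∘ E_{1/2} ∘ θ + D ∘ θ ∘ D) f = 42x^6 + 672x^5 + (10201/2)x^4 + 13353x^3 + (200675/8)x^2 + (200595/8)x + 334829/32


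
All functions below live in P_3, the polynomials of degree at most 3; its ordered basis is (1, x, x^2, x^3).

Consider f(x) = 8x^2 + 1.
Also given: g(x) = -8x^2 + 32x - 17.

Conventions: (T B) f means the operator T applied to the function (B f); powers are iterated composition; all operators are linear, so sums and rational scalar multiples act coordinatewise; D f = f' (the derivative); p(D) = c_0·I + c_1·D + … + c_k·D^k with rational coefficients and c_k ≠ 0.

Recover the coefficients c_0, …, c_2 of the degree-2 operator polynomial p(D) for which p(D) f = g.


D^0 f = 8x^2 + 1
D^1 f = 16x
D^2 f = 16
matching coefficients of g against c_0 f + c_1 Df + … from the top degree down determines the c_i
solution: c_0 = -1, c_1 = 2, c_2 = -1

c_0 = -1, c_1 = 2, c_2 = -1


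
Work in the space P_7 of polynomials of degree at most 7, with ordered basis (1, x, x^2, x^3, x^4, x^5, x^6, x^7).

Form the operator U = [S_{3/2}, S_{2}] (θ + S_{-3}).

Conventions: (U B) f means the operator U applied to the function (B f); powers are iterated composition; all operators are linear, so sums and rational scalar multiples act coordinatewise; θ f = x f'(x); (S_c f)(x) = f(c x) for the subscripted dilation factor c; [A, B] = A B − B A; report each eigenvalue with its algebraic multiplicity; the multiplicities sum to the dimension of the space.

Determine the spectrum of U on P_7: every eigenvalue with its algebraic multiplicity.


λ = 0 (multiplicity 8)

image of 1: 0
image of x: 0
image of x^2: 0
image of x^3: 0
image of x^4: 0
image of x^5: 0
image of x^6: 0
image of x^7: 0
the matrix is upper triangular; its diagonal is (0, 0, 0, 0, 0, 0, 0, 0)
for a triangular matrix the eigenvalues are the diagonal entries, with algebraic multiplicity their repetition count


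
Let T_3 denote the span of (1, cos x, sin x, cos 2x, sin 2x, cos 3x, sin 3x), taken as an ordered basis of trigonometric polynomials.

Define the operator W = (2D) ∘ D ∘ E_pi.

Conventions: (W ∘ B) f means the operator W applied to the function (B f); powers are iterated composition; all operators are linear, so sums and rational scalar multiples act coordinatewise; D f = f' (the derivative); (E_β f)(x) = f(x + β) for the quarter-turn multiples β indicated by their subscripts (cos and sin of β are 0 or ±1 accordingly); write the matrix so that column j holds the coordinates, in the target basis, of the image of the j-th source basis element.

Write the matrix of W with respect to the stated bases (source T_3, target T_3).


image of 1: 0
image of cos x: 2cos x
image of sin x: 2sin x
image of cos 2x: -8cos 2x
image of sin 2x: -8sin 2x
image of cos 3x: 18cos 3x
image of sin 3x: 18sin 3x
each image's coordinates form column j of the matrix

the matrix is [[0, 0, 0, 0, 0, 0, 0]; [0, 2, 0, 0, 0, 0, 0]; [0, 0, 2, 0, 0, 0, 0]; [0, 0, 0, -8, 0, 0, 0]; [0, 0, 0, 0, -8, 0, 0]; [0, 0, 0, 0, 0, 18, 0]; [0, 0, 0, 0, 0, 0, 18]] (rows listed top to bottom)


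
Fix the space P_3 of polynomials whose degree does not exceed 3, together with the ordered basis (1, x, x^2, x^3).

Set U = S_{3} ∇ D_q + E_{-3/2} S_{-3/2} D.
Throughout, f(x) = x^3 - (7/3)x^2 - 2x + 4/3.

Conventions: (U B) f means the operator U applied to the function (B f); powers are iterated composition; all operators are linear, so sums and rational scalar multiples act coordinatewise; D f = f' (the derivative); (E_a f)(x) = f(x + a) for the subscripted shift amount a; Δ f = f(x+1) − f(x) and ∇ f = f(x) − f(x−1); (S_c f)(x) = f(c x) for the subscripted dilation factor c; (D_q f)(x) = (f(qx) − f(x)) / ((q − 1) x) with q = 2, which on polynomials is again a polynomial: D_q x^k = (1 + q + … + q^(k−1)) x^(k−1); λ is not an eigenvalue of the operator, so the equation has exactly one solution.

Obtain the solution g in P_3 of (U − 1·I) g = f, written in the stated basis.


the result is g(x) = -x^3 - (53/12)x^2 - (13/2)x - 2359/48

write g with unknown coordinates in the stated basis and equate coefficients in (U − 1·I) g = f
solving from the highest basis element down gives g = -x^3 - (53/12)x^2 - (13/2)x - 2359/48
check: U g = -(27/4)x^2 - (17/2)x - 765/16
so U g − 1·g = x^3 - (7/3)x^2 - 2x + 4/3 = f ✓


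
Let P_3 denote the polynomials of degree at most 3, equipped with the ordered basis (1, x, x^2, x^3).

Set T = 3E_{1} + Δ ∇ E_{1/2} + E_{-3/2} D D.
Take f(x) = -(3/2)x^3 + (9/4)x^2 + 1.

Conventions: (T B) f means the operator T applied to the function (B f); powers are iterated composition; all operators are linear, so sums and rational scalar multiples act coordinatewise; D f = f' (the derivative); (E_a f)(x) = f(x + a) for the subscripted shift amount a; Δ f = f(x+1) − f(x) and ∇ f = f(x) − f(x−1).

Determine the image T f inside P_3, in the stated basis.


the image equals g(x) = -(9/2)x^3 - (27/4)x^2 - 18x + 93/4

E_{1} f = -(3/2)x^3 - (9/4)x^2 + 7/4
(3E_{1}) f = -(9/2)x^3 - (27/4)x^2 + 21/4
E_{1/2} f = -(3/2)x^3 + (9/8)x + 11/8
∇ E_{1/2} f = -(9/2)x^2 + (9/2)x - 3/8
Δ ∇ E_{1/2} f = -9x
D f = -(9/2)x^2 + (9/2)x
D D f = -9x + 9/2
E_{-3/2} D D f = -9x + 18
(3E_{1} + Δ ∇ E_{1/2} + E_{-3/2} D D) f = -(9/2)x^3 - (27/4)x^2 - 18x + 93/4


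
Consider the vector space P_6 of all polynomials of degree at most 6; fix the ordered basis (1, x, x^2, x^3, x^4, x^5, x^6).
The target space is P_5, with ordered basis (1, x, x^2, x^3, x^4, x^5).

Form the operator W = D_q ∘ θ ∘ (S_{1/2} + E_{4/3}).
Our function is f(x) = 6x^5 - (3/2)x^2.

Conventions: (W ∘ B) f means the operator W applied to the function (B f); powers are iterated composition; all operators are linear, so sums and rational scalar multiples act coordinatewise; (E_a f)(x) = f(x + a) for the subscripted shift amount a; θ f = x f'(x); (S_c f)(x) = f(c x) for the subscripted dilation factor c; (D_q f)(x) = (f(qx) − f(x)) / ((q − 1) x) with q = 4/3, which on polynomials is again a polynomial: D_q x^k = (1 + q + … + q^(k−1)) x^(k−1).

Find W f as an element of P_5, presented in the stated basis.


the image equals g(x) = (42955/144)x^4 + (28000/27)x^3 + (11840/9)x^2 + (70735/108)x + 2452/27

S_{1/2} f = (3/16)x^5 - (3/8)x^2
E_{4/3} f = 6x^5 + 40x^4 + (320/3)x^3 + (2533/18)x^2 + (2452/27)x + 1832/81
(S_{1/2} + E_{4/3}) f = (99/16)x^5 + 40x^4 + (320/3)x^3 + (10105/72)x^2 + (2452/27)x + 1832/81
θ (S_{1/2} + E_{4/3}) f = (495/16)x^5 + 160x^4 + 320x^3 + (10105/36)x^2 + (2452/27)x
D_q θ (S_{1/2} + E_{4/3}) f = (42955/144)x^4 + (28000/27)x^3 + (11840/9)x^2 + (70735/108)x + 2452/27


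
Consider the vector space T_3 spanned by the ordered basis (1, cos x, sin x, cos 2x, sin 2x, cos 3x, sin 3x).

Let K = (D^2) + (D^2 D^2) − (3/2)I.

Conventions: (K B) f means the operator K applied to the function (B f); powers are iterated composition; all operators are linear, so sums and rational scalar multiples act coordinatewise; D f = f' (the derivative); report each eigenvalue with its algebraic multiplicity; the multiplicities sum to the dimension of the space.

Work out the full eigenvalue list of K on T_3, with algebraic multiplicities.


image of 1: -3/2
image of cos x: -(3/2)cos x
image of sin x: -(3/2)sin x
image of cos 2x: (21/2)cos 2x
image of sin 2x: (21/2)sin 2x
image of cos 3x: (141/2)cos 3x
image of sin 3x: (141/2)sin 3x
the matrix is diagonal; its diagonal is (-3/2, -3/2, -3/2, 21/2, 21/2, 141/2, 141/2)
for a triangular matrix the eigenvalues are the diagonal entries, with algebraic multiplicity their repetition count

λ = -3/2 (multiplicity 3), λ = 21/2 (multiplicity 2), λ = 141/2 (multiplicity 2)


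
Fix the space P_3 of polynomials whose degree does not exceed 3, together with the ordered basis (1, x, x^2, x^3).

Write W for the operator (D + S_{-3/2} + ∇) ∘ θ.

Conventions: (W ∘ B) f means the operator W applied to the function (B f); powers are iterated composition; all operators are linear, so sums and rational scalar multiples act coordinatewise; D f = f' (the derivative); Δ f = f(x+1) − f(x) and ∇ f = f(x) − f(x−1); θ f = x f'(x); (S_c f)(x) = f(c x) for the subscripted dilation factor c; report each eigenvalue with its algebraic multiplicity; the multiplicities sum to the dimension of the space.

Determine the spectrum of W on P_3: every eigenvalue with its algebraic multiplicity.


image of 1: 0
image of x: -(3/2)x + 2
image of x^2: (9/2)x^2 + 8x - 2
image of x^3: -(81/8)x^3 + 18x^2 - 9x + 3
the matrix is upper triangular; its diagonal is (0, -3/2, 9/2, -81/8)
for a triangular matrix the eigenvalues are the diagonal entries, with algebraic multiplicity their repetition count

λ = -81/8 (multiplicity 1), λ = -3/2 (multiplicity 1), λ = 0 (multiplicity 1), λ = 9/2 (multiplicity 1)


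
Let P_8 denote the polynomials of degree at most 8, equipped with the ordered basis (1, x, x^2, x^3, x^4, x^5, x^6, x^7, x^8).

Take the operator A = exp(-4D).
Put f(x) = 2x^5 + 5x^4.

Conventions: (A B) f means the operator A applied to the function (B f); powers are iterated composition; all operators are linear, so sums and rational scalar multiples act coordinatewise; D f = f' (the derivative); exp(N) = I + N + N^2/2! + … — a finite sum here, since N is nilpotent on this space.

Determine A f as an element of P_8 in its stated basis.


order-1 term: -40x^4 - 80x^3
order-2 term: 320x^3 + 480x^2
order-3 term: -1280x^2 - 1280x
order-4 term: 2560x + 1280
order-5 term: -2048
the series for exp(-4D) f terminates at order 5
exp(-4D) f = 2x^5 - 35x^4 + 240x^3 - 800x^2 + 1280x - 768

the result is g(x) = 2x^5 - 35x^4 + 240x^3 - 800x^2 + 1280x - 768


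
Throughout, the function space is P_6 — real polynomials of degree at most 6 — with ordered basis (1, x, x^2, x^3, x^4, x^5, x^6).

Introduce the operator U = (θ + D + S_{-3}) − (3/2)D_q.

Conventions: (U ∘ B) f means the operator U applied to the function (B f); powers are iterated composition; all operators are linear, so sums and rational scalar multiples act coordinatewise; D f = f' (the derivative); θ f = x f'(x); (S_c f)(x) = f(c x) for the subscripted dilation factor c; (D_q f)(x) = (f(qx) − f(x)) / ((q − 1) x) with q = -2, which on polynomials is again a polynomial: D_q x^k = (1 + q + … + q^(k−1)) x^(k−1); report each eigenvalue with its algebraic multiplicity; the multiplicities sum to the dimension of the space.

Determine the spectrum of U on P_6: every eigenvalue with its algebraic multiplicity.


λ = -238 (multiplicity 1), λ = -24 (multiplicity 1), λ = -2 (multiplicity 1), λ = 1 (multiplicity 1), λ = 11 (multiplicity 1), λ = 85 (multiplicity 1), λ = 735 (multiplicity 1)

image of 1: 1
image of x: -2x - 1/2
image of x^2: 11x^2 + (7/2)x
image of x^3: -24x^3 - (3/2)x^2
image of x^4: 85x^4 + (23/2)x^3
image of x^5: -238x^5 - (23/2)x^4
image of x^6: 735x^6 + (75/2)x^5
the matrix is upper triangular; its diagonal is (1, -2, 11, -24, 85, -238, 735)
for a triangular matrix the eigenvalues are the diagonal entries, with algebraic multiplicity their repetition count


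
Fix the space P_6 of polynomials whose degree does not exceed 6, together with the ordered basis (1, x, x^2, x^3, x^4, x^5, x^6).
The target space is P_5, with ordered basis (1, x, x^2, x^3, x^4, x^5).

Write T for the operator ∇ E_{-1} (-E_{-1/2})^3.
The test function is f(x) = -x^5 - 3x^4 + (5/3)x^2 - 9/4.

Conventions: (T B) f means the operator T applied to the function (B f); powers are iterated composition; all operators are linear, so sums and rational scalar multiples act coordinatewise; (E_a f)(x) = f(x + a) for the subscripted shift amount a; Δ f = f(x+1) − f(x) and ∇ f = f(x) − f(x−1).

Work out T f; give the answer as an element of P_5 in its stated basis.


the result is g(x) = 5x^4 - 48x^3 + (329/2)x^2 - (694/3)x + 1673/16

E_{-1/2} f = -x^5 - (1/2)x^4 + (7/2)x^3 - (19/12)x^2 - (23/48)x - 191/96
(-E_{-1/2}) f = x^5 + (1/2)x^4 - (7/2)x^3 + (19/12)x^2 + (23/48)x + 191/96
E_{-1/2} (-E_{-1/2}) f = x^5 - 2x^4 - 2x^3 + (19/3)x^2 - (11/3)x + 31/12
(-E_{-1/2}) (-E_{-1/2}) f = -x^5 + 2x^4 + 2x^3 - (19/3)x^2 + (11/3)x - 31/12
E_{-1/2} (-E_{-1/2}) (-E_{-1/2}) f = -x^5 + (9/2)x^4 - (9/2)x^3 - (61/12)x^2 + (163/16)x - 195/32
(-E_{-1/2}) (-E_{-1/2}) (-E_{-1/2}) f = x^5 - (9/2)x^4 + (9/2)x^3 + (61/12)x^2 - (163/16)x + 195/32
E_{-1} (-E_{-1/2})^3 f = x^5 - (19/2)x^4 + (65/2)x^3 - (545/12)x^2 + (775/48)x + 1091/96
∇ E_{-1} (-E_{-1/2})^3 f = 5x^4 - 48x^3 + (329/2)x^2 - (694/3)x + 1673/16


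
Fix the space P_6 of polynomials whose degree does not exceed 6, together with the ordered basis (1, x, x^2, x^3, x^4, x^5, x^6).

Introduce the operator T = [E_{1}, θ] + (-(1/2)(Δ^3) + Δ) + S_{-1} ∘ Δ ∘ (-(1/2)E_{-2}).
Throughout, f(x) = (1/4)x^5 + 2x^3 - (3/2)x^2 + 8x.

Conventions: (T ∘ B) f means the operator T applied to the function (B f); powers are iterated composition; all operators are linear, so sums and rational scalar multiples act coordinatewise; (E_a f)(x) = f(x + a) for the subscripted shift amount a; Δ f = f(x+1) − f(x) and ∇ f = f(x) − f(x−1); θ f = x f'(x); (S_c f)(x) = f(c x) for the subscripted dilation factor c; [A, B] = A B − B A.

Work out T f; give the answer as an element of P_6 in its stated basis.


θ f = (5/4)x^5 + 6x^3 - 3x^2 + 8x
E_{1} θ f = (5/4)x^5 + (25/4)x^4 + (37/2)x^3 + (55/2)x^2 + (105/4)x + 49/4
E_{1} f = (1/4)x^5 + (5/4)x^4 + (9/2)x^3 + 7x^2 + (49/4)x + 35/4
θ E_{1} f = (5/4)x^5 + 5x^4 + (27/2)x^3 + 14x^2 + (49/4)x
[E_{1}, θ] f = (5/4)x^4 + 5x^3 + (27/2)x^2 + 14x + 49/4
Δ f = (5/4)x^4 + (5/2)x^3 + (17/2)x^2 + (17/4)x + 35/4
Δ Δ f = 5x^3 + 15x^2 + (59/2)x + 33/2
Δ Δ Δ f = 15x^2 + 45x + 99/2
(-(1/2)(Δ^3)) f = -(15/2)x^2 - (45/2)x - 99/4
Δ f = (5/4)x^4 + (5/2)x^3 + (17/2)x^2 + (17/4)x + 35/4
(-(1/2)(Δ^3) + Δ) f = (5/4)x^4 + (5/2)x^3 + x^2 - (73/4)x - 16
E_{-2} f = (1/4)x^5 - (5/2)x^4 + 12x^3 - (67/2)x^2 + 58x - 46
(-(1/2)E_{-2}) f = -(1/8)x^5 + (5/4)x^4 - 6x^3 + (67/4)x^2 - 29x + 23
Δ (-(1/2)E_{-2}) f = -(5/8)x^4 + (15/4)x^3 - (47/4)x^2 + (159/8)x - 137/8
S_{-1} Δ (-(1/2)E_{-2}) f = -(5/8)x^4 - (15/4)x^3 - (47/4)x^2 - (159/8)x - 137/8
([E_{1}, θ] + (-(1/2)(Δ^3) + Δ) + S_{-1} ∘ Δ ∘ (-(1/2)E_{-2})) f = (15/8)x^4 + (15/4)x^3 + (11/4)x^2 - (193/8)x - 167/8

g(x) = (15/8)x^4 + (15/4)x^3 + (11/4)x^2 - (193/8)x - 167/8


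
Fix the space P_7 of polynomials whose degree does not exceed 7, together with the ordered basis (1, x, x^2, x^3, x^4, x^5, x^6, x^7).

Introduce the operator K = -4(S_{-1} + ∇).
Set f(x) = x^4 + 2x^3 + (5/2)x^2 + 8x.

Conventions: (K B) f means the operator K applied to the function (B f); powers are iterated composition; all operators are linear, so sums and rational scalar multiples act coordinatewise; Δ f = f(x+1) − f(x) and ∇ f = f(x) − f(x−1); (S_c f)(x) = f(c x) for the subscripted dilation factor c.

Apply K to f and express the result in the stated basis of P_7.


g(x) = -4x^4 - 8x^3 - 10x^2 + 20x - 26

S_{-1} f = x^4 - 2x^3 + (5/2)x^2 - 8x
∇ f = 4x^3 + 3x + 13/2
(S_{-1} + ∇) f = x^4 + 2x^3 + (5/2)x^2 - 5x + 13/2
(-4(S_{-1} + ∇)) f = -4x^4 - 8x^3 - 10x^2 + 20x - 26


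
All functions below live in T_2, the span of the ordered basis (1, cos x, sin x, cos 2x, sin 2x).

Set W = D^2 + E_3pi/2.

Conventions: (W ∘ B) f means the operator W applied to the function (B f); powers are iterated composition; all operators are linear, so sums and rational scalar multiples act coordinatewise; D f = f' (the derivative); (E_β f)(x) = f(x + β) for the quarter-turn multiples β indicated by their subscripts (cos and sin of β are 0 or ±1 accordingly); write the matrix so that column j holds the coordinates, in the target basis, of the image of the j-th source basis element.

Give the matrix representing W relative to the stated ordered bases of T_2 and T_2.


the matrix is [[1, 0, 0, 0, 0]; [0, -1, -1, 0, 0]; [0, 1, -1, 0, 0]; [0, 0, 0, -5, 0]; [0, 0, 0, 0, -5]] (rows listed top to bottom)

image of 1: 1
image of cos x: -cos x + sin x
image of sin x: -cos x - sin x
image of cos 2x: -5cos 2x
image of sin 2x: -5sin 2x
each image's coordinates form column j of the matrix


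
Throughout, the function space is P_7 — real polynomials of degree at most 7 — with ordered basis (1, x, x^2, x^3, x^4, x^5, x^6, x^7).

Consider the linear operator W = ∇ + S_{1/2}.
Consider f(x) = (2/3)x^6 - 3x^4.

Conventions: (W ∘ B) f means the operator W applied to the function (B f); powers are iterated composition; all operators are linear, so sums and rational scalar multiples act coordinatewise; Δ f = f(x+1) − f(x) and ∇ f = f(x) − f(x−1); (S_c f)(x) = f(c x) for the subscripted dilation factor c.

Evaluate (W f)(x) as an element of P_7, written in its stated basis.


∇ f = 4x^5 - 10x^4 + (4/3)x^3 + 8x^2 - 8x + 7/3
S_{1/2} f = (1/96)x^6 - (3/16)x^4
(∇ + S_{1/2}) f = (1/96)x^6 + 4x^5 - (163/16)x^4 + (4/3)x^3 + 8x^2 - 8x + 7/3

the result is g(x) = (1/96)x^6 + 4x^5 - (163/16)x^4 + (4/3)x^3 + 8x^2 - 8x + 7/3


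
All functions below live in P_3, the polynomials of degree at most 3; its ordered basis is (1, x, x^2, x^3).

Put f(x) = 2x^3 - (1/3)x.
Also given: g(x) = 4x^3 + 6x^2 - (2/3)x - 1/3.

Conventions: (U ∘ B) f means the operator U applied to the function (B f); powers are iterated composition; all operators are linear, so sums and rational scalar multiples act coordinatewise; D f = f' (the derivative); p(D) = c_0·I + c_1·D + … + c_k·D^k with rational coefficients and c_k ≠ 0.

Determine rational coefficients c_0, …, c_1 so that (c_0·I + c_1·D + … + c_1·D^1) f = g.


D^0 f = 2x^3 - (1/3)x
D^1 f = 6x^2 - 1/3
matching coefficients of g against c_0 f + c_1 Df + … from the top degree down determines the c_i
solution: c_0 = 2, c_1 = 1

c_0 = 2, c_1 = 1


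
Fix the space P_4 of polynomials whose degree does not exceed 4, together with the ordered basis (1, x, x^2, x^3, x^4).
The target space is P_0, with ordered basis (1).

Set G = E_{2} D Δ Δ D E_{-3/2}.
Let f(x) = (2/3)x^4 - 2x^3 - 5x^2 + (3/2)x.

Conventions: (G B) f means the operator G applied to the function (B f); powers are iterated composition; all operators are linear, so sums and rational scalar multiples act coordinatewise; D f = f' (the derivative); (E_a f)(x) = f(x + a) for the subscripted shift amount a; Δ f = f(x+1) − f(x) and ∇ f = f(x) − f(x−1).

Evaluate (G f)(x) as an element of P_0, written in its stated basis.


the image equals g(x) = 16

E_{-3/2} f = (2/3)x^4 - 6x^3 + 13x^2 - 6x - 27/8
D E_{-3/2} f = (8/3)x^3 - 18x^2 + 26x - 6
Δ D E_{-3/2} f = 8x^2 - 28x + 32/3
Δ (Δ D) E_{-3/2} f = 16x - 20
D Δ (Δ D) E_{-3/2} f = 16
E_{2} D Δ (Δ D) E_{-3/2} f = 16


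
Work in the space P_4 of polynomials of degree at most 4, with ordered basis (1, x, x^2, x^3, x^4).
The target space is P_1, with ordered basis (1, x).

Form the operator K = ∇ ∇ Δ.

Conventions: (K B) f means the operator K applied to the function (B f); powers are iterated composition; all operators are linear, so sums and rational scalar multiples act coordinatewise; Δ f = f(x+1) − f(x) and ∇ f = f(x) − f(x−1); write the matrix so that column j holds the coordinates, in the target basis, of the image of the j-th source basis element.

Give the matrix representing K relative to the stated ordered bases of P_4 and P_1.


image of 1: 0
image of x: 0
image of x^2: 0
image of x^3: 6
image of x^4: 24x - 12
each image's coordinates form column j of the matrix

the matrix is [[0, 0, 0, 6, -12]; [0, 0, 0, 0, 24]] (rows listed top to bottom)


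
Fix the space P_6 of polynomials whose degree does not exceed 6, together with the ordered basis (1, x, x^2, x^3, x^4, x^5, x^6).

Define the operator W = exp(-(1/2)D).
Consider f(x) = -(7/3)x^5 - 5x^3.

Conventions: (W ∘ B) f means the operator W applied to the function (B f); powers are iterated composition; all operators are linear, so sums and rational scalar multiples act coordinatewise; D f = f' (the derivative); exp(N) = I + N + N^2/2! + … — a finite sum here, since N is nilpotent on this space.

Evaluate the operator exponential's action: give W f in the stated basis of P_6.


order-1 term: (35/6)x^4 + (15/2)x^2
order-2 term: -(35/6)x^3 - (15/4)x
order-3 term: (35/12)x^2 + 5/8
order-4 term: -(35/48)x
order-5 term: 7/96
the series for exp(-(1/2)D) f terminates at order 5
exp(-(1/2)D) f = -(7/3)x^5 + (35/6)x^4 - (65/6)x^3 + (125/12)x^2 - (215/48)x + 67/96

g(x) = -(7/3)x^5 + (35/6)x^4 - (65/6)x^3 + (125/12)x^2 - (215/48)x + 67/96


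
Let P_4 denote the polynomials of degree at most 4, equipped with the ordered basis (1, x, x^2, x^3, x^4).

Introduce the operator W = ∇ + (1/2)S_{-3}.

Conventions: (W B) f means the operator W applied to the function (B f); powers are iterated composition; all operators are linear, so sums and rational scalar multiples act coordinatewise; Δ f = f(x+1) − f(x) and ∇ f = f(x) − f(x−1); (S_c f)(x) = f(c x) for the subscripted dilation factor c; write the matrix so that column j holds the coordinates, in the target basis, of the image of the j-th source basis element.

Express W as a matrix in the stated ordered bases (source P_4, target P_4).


the matrix is [[1/2, 1, -1, 1, -1]; [0, -3/2, 2, -3, 4]; [0, 0, 9/2, 3, -6]; [0, 0, 0, -27/2, 4]; [0, 0, 0, 0, 81/2]] (rows listed top to bottom)

image of 1: 1/2
image of x: -(3/2)x + 1
image of x^2: (9/2)x^2 + 2x - 1
image of x^3: -(27/2)x^3 + 3x^2 - 3x + 1
image of x^4: (81/2)x^4 + 4x^3 - 6x^2 + 4x - 1
each image's coordinates form column j of the matrix


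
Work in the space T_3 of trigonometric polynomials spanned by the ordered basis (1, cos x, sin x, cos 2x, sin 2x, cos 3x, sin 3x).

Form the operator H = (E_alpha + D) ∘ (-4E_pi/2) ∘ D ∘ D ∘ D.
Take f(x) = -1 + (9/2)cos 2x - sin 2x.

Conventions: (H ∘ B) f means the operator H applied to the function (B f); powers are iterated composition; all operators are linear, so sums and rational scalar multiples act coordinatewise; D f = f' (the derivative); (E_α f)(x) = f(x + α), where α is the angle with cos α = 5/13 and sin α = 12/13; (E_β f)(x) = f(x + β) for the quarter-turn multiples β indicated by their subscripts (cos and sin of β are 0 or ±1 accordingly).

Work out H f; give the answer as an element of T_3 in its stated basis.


the result is g(x) = (62144/169)cos 2x - (31792/169)sin 2x

D f = -2cos 2x - 9sin 2x
D D f = -18cos 2x + 4sin 2x
D D D f = 8cos 2x + 36sin 2x
E_pi/2 (D ∘ D ∘ D) f = -8cos 2x - 36sin 2x
(-4E_pi/2) (D ∘ D ∘ D) f = 32cos 2x + 144sin 2x
E_alpha ((-4E_pi/2) ∘ D ∘ D ∘ D) f = (13472/169)cos 2x - (20976/169)sin 2x
D ((-4E_pi/2) ∘ D ∘ D ∘ D) f = 288cos 2x - 64sin 2x
(E_alpha + D) ((-4E_pi/2) ∘ D ∘ D ∘ D) f = (62144/169)cos 2x - (31792/169)sin 2x


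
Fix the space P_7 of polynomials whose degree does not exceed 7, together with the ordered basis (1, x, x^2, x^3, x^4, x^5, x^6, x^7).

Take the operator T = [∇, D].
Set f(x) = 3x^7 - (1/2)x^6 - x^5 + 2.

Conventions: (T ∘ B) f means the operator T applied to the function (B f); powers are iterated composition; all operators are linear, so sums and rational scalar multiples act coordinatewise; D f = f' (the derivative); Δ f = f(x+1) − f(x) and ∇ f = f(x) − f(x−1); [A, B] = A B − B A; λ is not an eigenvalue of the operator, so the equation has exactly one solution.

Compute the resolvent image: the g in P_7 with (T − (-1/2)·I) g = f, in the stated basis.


g(x) = 6x^7 - x^6 - 2x^5 + 4

write g with unknown coordinates in the stated basis and equate coefficients in (T − (-1/2)·I) g = f
solving from the highest basis element down gives g = 6x^7 - x^6 - 2x^5 + 4
check: T g = 0
so T g − (-1/2)·g = 3x^7 - (1/2)x^6 - x^5 + 2 = f ✓


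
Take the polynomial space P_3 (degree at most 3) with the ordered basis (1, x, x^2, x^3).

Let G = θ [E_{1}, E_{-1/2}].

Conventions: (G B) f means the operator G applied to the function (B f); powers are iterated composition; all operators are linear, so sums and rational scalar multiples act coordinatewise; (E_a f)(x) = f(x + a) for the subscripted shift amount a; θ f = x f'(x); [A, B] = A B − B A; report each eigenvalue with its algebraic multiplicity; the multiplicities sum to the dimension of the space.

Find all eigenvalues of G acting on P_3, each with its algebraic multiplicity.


λ = 0 (multiplicity 4)

image of 1: 0
image of x: 0
image of x^2: 0
image of x^3: 0
the matrix is upper triangular; its diagonal is (0, 0, 0, 0)
for a triangular matrix the eigenvalues are the diagonal entries, with algebraic multiplicity their repetition count


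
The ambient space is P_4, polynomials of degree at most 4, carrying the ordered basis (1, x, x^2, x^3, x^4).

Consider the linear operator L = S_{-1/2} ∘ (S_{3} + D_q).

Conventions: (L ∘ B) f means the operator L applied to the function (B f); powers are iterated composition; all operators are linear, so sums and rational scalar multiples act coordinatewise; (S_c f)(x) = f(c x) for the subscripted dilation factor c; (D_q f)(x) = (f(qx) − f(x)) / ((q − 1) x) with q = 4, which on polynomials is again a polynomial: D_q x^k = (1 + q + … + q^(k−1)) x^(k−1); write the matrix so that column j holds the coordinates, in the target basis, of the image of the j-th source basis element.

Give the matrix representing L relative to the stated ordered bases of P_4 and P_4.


image of 1: 1
image of x: -(3/2)x + 1
image of x^2: (9/4)x^2 - (5/2)x
image of x^3: -(27/8)x^3 + (21/4)x^2
image of x^4: (81/16)x^4 - (85/8)x^3
each image's coordinates form column j of the matrix

the matrix is [[1, 1, 0, 0, 0]; [0, -3/2, -5/2, 0, 0]; [0, 0, 9/4, 21/4, 0]; [0, 0, 0, -27/8, -85/8]; [0, 0, 0, 0, 81/16]] (rows listed top to bottom)


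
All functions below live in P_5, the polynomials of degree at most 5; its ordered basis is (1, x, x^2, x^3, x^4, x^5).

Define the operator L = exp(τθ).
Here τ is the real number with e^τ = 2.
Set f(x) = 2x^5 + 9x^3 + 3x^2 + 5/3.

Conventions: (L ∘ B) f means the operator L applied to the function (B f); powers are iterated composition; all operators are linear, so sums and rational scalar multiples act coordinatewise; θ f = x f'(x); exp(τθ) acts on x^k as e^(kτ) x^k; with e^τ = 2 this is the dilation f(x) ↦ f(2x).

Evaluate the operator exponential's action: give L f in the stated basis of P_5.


exp(τθ) x^k = e^(kτ) x^k; with e^τ = 2 this sends x^k to 2^k x^k
x^2 ↦ 4 x^2
x^3 ↦ 8 x^3
x^5 ↦ 32 x^5
applying this coordinatewise to f: exp(τθ) f = 64x^5 + 72x^3 + 12x^2 + 5/3

the result is g(x) = 64x^5 + 72x^3 + 12x^2 + 5/3


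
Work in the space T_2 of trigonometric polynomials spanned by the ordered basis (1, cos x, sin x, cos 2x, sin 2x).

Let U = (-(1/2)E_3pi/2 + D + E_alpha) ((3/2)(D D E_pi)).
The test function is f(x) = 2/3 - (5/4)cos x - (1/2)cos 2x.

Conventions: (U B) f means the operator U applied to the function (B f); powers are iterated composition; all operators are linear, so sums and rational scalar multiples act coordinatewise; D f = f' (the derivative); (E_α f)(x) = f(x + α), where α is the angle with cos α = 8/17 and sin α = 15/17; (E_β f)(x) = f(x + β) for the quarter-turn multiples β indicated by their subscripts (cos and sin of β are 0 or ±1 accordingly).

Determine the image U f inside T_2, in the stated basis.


E_pi f = 2/3 + (5/4)cos x - (1/2)cos 2x
D E_pi f = -(5/4)sin x + sin 2x
D D E_pi f = -(5/4)cos x + 2cos 2x
((3/2)(D D E_pi)) f = -(15/8)cos x + 3cos 2x
E_3pi/2 ((3/2)(D D E_pi)) f = -(15/8)sin x - 3cos 2x
(-(1/2)E_3pi/2) ((3/2)(D D E_pi)) f = (15/16)sin x + (3/2)cos 2x
D ((3/2)(D D E_pi)) f = (15/8)sin x - 6sin 2x
E_alpha ((3/2)(D D E_pi)) f = -(15/17)cos x + (225/136)sin x - (483/289)cos 2x - (720/289)sin 2x
(-(1/2)E_3pi/2 + D + E_alpha) ((3/2)(D D E_pi)) f = -(15/17)cos x + (1215/272)sin x - (99/578)cos 2x - (2454/289)sin 2x

the image equals g(x) = -(15/17)cos x + (1215/272)sin x - (99/578)cos 2x - (2454/289)sin 2x


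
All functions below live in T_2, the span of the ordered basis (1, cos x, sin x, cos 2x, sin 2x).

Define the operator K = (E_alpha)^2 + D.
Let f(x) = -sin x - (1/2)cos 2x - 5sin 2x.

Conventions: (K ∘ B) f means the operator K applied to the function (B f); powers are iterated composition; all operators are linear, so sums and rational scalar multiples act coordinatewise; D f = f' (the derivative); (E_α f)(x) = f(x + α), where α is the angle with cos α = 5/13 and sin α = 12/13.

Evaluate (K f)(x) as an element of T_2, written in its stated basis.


E_alpha f = -(12/13)cos x - (5/13)sin x - (1081/338)cos 2x + (655/169)sin 2x
E_alpha E_alpha f = -(120/169)cos x + (119/169)sin x + (285839/57122)cos 2x - (13085/28561)sin 2x
D f = -cos x - 10cos 2x + sin 2x
((E_alpha)^2 + D) f = -(289/169)cos x + (119/169)sin x - (285381/57122)cos 2x + (15476/28561)sin 2x

the result is g(x) = -(289/169)cos x + (119/169)sin x - (285381/57122)cos 2x + (15476/28561)sin 2x


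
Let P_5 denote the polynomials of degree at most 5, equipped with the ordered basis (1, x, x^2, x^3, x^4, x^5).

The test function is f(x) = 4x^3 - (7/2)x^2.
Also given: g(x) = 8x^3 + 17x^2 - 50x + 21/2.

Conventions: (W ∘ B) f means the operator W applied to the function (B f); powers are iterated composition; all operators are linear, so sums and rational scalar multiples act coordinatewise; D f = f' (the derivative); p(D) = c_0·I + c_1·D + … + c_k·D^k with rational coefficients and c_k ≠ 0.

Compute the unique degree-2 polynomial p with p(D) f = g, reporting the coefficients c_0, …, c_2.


p(D) = 2·I + 2·D − (3/2)·D^2, i.e. c_0 = 2, c_1 = 2, c_2 = -3/2

D^0 f = 4x^3 - (7/2)x^2
D^1 f = 12x^2 - 7x
D^2 f = 24x - 7
matching coefficients of g against c_0 f + c_1 Df + … from the top degree down determines the c_i
solution: c_0 = 2, c_1 = 2, c_2 = -3/2


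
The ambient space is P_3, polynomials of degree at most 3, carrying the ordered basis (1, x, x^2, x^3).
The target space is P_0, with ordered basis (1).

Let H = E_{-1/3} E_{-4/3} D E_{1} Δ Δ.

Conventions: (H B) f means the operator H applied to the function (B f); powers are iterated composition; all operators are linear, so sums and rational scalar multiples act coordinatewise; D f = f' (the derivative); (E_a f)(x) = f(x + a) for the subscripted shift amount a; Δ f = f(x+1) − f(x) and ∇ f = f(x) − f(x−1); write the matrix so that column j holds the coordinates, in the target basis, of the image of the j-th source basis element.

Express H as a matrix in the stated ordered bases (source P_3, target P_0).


image of 1: 0
image of x: 0
image of x^2: 0
image of x^3: 6
each image's coordinates form column j of the matrix

the matrix is [[0, 0, 0, 6]] (rows listed top to bottom)


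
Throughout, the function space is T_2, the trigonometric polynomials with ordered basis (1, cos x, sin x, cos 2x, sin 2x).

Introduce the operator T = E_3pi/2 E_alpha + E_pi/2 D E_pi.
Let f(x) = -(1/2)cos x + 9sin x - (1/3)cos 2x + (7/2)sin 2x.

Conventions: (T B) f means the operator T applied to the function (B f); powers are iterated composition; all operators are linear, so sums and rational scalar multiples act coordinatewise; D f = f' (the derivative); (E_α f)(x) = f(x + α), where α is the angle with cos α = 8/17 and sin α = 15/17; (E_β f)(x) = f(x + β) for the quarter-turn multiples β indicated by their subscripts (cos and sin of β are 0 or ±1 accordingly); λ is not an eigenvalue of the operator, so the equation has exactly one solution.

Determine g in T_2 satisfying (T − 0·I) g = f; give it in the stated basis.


g(x) = (7/8)cos x + (73/16)sin x + (8428/7215)cos 2x + (5017/14430)sin 2x

write g with unknown coordinates in the stated basis and equate coefficients in (T − 0·I) g = f
solving from the highest basis element down gives g = (7/8)cos x + (73/16)sin x + (8428/7215)cos 2x + (5017/14430)sin 2x
check: T g = -(1/2)cos x + 9sin x - (1/3)cos 2x + (7/2)sin 2x
so T g − 0·g = -(1/2)cos x + 9sin x - (1/3)cos 2x + (7/2)sin 2x = f ✓


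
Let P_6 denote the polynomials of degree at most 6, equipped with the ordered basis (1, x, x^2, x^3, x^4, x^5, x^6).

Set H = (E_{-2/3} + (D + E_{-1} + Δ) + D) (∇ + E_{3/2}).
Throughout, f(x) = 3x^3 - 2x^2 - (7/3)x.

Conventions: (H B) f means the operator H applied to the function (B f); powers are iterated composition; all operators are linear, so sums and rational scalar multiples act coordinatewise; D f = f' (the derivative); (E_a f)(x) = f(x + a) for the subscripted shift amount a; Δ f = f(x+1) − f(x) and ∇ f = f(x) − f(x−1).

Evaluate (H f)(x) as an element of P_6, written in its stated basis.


∇ f = 9x^2 - 13x + 8/3
E_{3/2} f = 3x^3 + (23/2)x^2 + (143/12)x + 17/8
(∇ + E_{3/2}) f = 3x^3 + (41/2)x^2 - (13/12)x + 115/24
E_{-2/3} (∇ + E_{3/2}) f = 3x^3 + (29/2)x^2 - (293/12)x + 989/72
D (∇ + E_{3/2}) f = 9x^2 + 41x - 13/12
E_{-1} (∇ + E_{3/2}) f = 3x^3 + (23/2)x^2 - (397/12)x + 187/8
Δ (∇ + E_{3/2}) f = 9x^2 + 50x + 269/12
(D + E_{-1} + Δ) (∇ + E_{3/2}) f = 3x^3 + (59/2)x^2 + (695/12)x + 1073/24
D (∇ + E_{3/2}) f = 9x^2 + 41x - 13/12
(E_{-2/3} + (D + E_{-1} + Δ) + D) (∇ + E_{3/2}) f = 6x^3 + 53x^2 + (149/2)x + 2065/36

g(x) = 6x^3 + 53x^2 + (149/2)x + 2065/36


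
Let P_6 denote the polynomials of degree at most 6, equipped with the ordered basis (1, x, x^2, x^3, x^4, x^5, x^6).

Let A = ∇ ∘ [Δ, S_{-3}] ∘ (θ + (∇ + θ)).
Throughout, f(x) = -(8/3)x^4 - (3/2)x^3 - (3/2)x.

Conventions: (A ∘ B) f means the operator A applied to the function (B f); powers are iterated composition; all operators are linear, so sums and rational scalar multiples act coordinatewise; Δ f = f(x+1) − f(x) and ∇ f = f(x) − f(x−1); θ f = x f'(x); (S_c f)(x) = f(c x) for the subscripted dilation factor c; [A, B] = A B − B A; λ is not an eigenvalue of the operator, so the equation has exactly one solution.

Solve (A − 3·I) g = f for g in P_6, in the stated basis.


write g with unknown coordinates in the stated basis and equate coefficients in (A − 3·I) g = f
solving from the highest basis element down gives g = (8/9)x^4 + (1/2)x^3 + 3072x^2 - (2991/2)x + 892336/9
check: A g = 9216x^2 - 4488x + 892336/3
so A g − 3·g = -(8/3)x^4 - (3/2)x^3 - (3/2)x = f ✓

the result is g(x) = (8/9)x^4 + (1/2)x^3 + 3072x^2 - (2991/2)x + 892336/9
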